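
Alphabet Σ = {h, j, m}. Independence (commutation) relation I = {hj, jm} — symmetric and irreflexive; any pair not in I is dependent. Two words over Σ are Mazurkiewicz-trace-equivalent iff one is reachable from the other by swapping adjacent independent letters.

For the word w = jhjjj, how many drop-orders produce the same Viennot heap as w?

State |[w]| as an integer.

5

drop 0:j onto floor
drop 1:h onto floor
drop 2:j onto {0:j}
drop 3:j onto {2:j}
drop 4:j onto {3:j}
ground layer = {0:j, 1:h}
drop-orders for the pieces not yet dropped (sum over which currently-grounded one goes next):
  1 to go: {1} 1  {4} 1
  2 to go: {1,4} 2  {3,4} 1
  3 to go: {1,3,4} 3  {2,3,4} 1
  if 0:j drops first: 4 orders
  if 1:h drops first: 1 orders
heap linearizations: 5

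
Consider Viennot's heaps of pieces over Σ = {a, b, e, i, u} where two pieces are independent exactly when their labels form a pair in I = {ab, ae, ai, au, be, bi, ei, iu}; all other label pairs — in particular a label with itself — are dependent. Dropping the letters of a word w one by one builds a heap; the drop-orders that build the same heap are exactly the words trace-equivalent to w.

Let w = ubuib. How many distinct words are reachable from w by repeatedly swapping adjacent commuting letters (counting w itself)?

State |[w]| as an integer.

5

0(u) covers ∅
1(b) covers 0:u
2(u) covers 1:b
3(i) covers ∅
4(b) covers 2:u
floor of heap: 0:u, 3:i
completions by unplaced set U, small U first (add the entries for U minus each lowest piece of U):
  |U|=1: {3}:1  {4}:1
  |U|=2: {2,4}:1  {3,4}:2
  |U|=3: {1,2,4}:1  {2,3,4}:3
  start at 0(u): 4
  start at 3(i): 1
sum over floor = 5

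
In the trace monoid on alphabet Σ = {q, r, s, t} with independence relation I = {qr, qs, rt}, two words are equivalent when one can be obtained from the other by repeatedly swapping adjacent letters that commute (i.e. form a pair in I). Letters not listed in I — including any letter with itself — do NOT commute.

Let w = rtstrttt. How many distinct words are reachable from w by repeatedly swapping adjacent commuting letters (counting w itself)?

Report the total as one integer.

drop 0:r onto floor
drop 1:t onto floor
drop 2:s onto {0:r, 1:t}
drop 3:t onto {2:s}
drop 4:r onto {2:s}
drop 5:t onto {3:t}
drop 6:t onto {5:t}
drop 7:t onto {6:t}
ground layer = {0:r, 1:t}
drop-orders for the pieces not yet dropped (sum over which currently-grounded one goes next):
  1 to go: {4} 1  {7} 1
  2 to go: {4,7} 2  {6,7} 1
  3 to go: {4,6,7} 3  {5,6,7} 1
  4 to go: {3,5,6,7} 1  {4,5,6,7} 4
  5 to go: {3,4,5,6,7} 5
  6 to go: {2,3,4,5,6,7} 5
  if 0:r drops first: 5 orders
  if 1:t drops first: 5 orders
heap linearizations: 10

10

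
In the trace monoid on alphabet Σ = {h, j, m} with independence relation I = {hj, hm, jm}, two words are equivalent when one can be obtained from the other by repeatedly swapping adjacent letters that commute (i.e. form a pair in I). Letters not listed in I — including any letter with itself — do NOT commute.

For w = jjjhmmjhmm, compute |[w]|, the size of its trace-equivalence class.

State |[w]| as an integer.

piece 0:j — minimal
piece 1:j rests on {0:j}
piece 2:j rests on {1:j}
piece 3:h — minimal
piece 4:m — minimal
piece 5:m rests on {4:m}
piece 6:j rests on {2:j}
piece 7:h rests on {3:h}
piece 8:m rests on {5:m}
piece 9:m rests on {8:m}
minimal pieces: {0:j, 3:h, 4:m}
ways to finish when only these pieces remain (= sum over removing one remaining piece with nothing left below it):
  1 left: {6}→1  {7}→1  {9}→1
  2 left: {2,6}→1  {3,7}→1  {6,7}→2  {6,9}→2  {7,9}→2  {8,9}→1
  3 left: {1,2,6}→1  {2,6,7}→3  {2,6,9}→3  {3,6,7}→3  {3,7,9}→3  {5,8,9}→1  {6,7,9}→6  {6,8,9}→3  {7,8,9}→3
  4 left: {0,1,2,6}→1  {1,2,6,7}→4  {1,2,6,9}→4  {2,3,6,7}→6  {2,6,7,9}→12  {2,6,8,9}→6  {3,6,7,9}→12  {3,7,8,9}→6  {4,5,8,9}→1  {5,6,8,9}→4  {5,7,8,9}→4  {6,7,8,9}→12
  5 left: {0,1,2,6,7}→5  {0,1,2,6,9}→5  {1,2,3,6,7}→10  {1,2,6,7,9}→20  {1,2,6,8,9}→10  {2,3,6,7,9}→30  {2,5,6,8,9}→10  {2,6,7,8,9}→30  {3,5,7,8,9}→10  {3,6,7,8,9}→30  {4,5,6,8,9}→5  {4,5,7,8,9}→5  {5,6,7,8,9}→20
  6 left: {0,1,2,3,6,7}→15  {0,1,2,6,7,9}→30  {0,1,2,6,8,9}→15  {1,2,3,6,7,9}→60  {1,2,5,6,8,9}→20  {1,2,6,7,8,9}→60  {2,3,6,7,8,9}→90  {2,4,5,6,8,9}→15  {2,5,6,7,8,9}→60  {3,4,5,7,8,9}→15  {3,5,6,7,8,9}→60  {4,5,6,7,8,9}→30
  7 left: {0,1,2,3,6,7,9}→105  {0,1,2,5,6,8,9}→35  {0,1,2,6,7,8,9}→105  {1,2,3,6,7,8,9}→210  {1,2,4,5,6,8,9}→35  {1,2,5,6,7,8,9}→140  {2,3,5,6,7,8,9}→210  {2,4,5,6,7,8,9}→105  {3,4,5,6,7,8,9}→105
  8 left: {0,1,2,3,6,7,8,9}→420  {0,1,2,4,5,6,8,9}→70  {0,1,2,5,6,7,8,9}→280  {1,2,3,5,6,7,8,9}→560  {1,2,4,5,6,7,8,9}→280  {2,3,4,5,6,7,8,9}→420
  placing 0:j first → 1260 extensions
  placing 3:h first → 630 extensions
  placing 4:m first → 1260 extensions
total linear extensions = 3150

3150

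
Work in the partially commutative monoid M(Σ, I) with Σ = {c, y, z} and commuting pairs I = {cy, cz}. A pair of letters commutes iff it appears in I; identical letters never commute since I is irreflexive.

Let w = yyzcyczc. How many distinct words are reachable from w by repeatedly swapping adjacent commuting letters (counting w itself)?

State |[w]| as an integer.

drop 0:y onto floor
drop 1:y onto {0:y}
drop 2:z onto {1:y}
drop 3:c onto floor
drop 4:y onto {2:z}
drop 5:c onto {3:c}
drop 6:z onto {4:y}
drop 7:c onto {5:c}
ground layer = {0:y, 3:c}
drop-orders for the pieces not yet dropped (sum over which currently-grounded one goes next):
  1 to go: {6} 1  {7} 1
  2 to go: {4,6} 1  {5,7} 1  {6,7} 2
  3 to go: {2,4,6} 1  {3,5,7} 1  {4,6,7} 3  {5,6,7} 3
  4 to go: {1,2,4,6} 1  {2,4,6,7} 4  {3,5,6,7} 4  {4,5,6,7} 6
  5 to go: {0,1,2,4,6} 1  {1,2,4,6,7} 5  {2,4,5,6,7} 10  {3,4,5,6,7} 10
  6 to go: {0,1,2,4,6,7} 6  {1,2,4,5,6,7} 15  {2,3,4,5,6,7} 20
  if 0:y drops first: 35 orders
  if 3:c drops first: 21 orders
heap linearizations: 56

56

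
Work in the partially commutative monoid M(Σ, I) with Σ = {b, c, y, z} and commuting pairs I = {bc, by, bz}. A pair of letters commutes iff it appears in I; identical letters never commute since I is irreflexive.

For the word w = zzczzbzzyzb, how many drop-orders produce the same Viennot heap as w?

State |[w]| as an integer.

#0=z has no predecessor
#1=z depends on [0:z]
#2=c depends on [1:z]
#3=z depends on [2:c]
#4=z depends on [3:z]
#5=b has no predecessor
#6=z depends on [4:z]
#7=z depends on [6:z]
#8=y depends on [7:z]
#9=z depends on [8:y]
#10=b depends on [5:b]
sources: [0:z, 5:b]
N(rest) = Σ N(rest − s) over sources s of rest; N(one piece) = 1:
  size 1 → [9]=1  [10]=1
  size 2 → [5,10]=1  [8,9]=1  [9,10]=2
  size 3 → [5,9,10]=3  [7,8,9]=1  [8,9,10]=3
  size 4 → [5,8,9,10]=6  [6,7,8,9]=1  [7,8,9,10]=4
  size 5 → [4,6,7,8,9]=1  [5,7,8,9,10]=10  [6,7,8,9,10]=5
  size 6 → [3,4,6,7,8,9]=1  [4,6,7,8,9,10]=6  [5,6,7,8,9,10]=15
  size 7 → [2,3,4,6,7,8,9]=1  [3,4,6,7,8,9,10]=7  [4,5,6,7,8,9,10]=21
  size 8 → [1,2,3,4,6,7,8,9]=1  [2,3,4,6,7,8,9,10]=8  [3,4,5,6,7,8,9,10]=28
  size 9 → [0,1,2,3,4,6,7,8,9]=1  [1,2,3,4,6,7,8,9,10]=9  [2,3,4,5,6,7,8,9,10]=36
  first=0(z) contributes 45
  first=5(b) contributes 10
|[w]| = 55

55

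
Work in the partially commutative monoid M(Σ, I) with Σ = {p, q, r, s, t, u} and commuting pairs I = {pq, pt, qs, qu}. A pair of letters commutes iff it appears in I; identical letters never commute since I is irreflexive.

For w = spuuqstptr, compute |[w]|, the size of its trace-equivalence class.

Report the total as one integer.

19

piece 0:s — minimal
piece 1:p rests on {0:s}
piece 2:u rests on {1:p}
piece 3:u rests on {2:u}
piece 4:q — minimal
piece 5:s rests on {3:u}
piece 6:t rests on {4:q, 5:s}
piece 7:p rests on {5:s}
piece 8:t rests on {6:t}
piece 9:r rests on {7:p, 8:t}
minimal pieces: {0:s, 4:q}
ways to finish when only these pieces remain (= sum over removing one remaining piece with nothing left below it):
  1 left: {9}→1
  2 left: {7,9}→1  {8,9}→1
  3 left: {6,8,9}→1  {7,8,9}→2
  4 left: {4,6,8,9}→1  {6,7,8,9}→3
  5 left: {4,6,7,8,9}→4  {5,6,7,8,9}→3
  6 left: {3,5,6,7,8,9}→3  {4,5,6,7,8,9}→7
  7 left: {2,3,5,6,7,8,9}→3  {3,4,5,6,7,8,9}→10
  8 left: {1,2,3,5,6,7,8,9}→3  {2,3,4,5,6,7,8,9}→13
  placing 0:s first → 16 extensions
  placing 4:q first → 3 extensions
total linear extensions = 19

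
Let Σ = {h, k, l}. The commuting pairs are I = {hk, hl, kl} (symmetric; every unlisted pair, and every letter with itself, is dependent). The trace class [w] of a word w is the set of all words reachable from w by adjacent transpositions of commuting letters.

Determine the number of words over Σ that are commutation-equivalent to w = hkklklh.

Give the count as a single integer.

#0=h has no predecessor
#1=k has no predecessor
#2=k depends on [1:k]
#3=l has no predecessor
#4=k depends on [2:k]
#5=l depends on [3:l]
#6=h depends on [0:h]
sources: [0:h, 1:k, 3:l]
N(rest) = Σ N(rest − s) over sources s of rest; N(one piece) = 1:
  size 1 → [4]=1  [5]=1  [6]=1
  size 2 → [0,6]=1  [2,4]=1  [3,5]=1  [4,5]=2  [4,6]=2  [5,6]=2
  size 3 → [0,4,6]=3  [0,5,6]=3  [1,2,4]=1  [2,4,5]=3  [2,4,6]=3  [3,4,5]=3  [3,5,6]=3  [4,5,6]=6
  size 4 → [0,2,4,6]=6  [0,3,5,6]=6  [0,4,5,6]=12  [1,2,4,5]=4  [1,2,4,6]=4  [2,3,4,5]=6  [2,4,5,6]=12  [3,4,5,6]=12
  size 5 → [0,1,2,4,6]=10  [0,2,4,5,6]=30  [0,3,4,5,6]=30  [1,2,3,4,5]=10  [1,2,4,5,6]=20  [2,3,4,5,6]=30
  first=0(h) contributes 60
  first=1(k) contributes 90
  first=3(l) contributes 60
|[w]| = 210

210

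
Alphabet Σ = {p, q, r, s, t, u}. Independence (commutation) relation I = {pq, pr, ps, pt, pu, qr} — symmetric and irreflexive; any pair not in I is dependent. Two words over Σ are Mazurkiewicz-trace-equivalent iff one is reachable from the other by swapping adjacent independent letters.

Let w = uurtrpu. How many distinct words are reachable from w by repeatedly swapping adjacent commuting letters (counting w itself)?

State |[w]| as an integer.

7

0(u) covers ∅
1(u) covers 0:u
2(r) covers 1:u
3(t) covers 2:r
4(r) covers 3:t
5(p) covers ∅
6(u) covers 4:r
floor of heap: 0:u, 5:p
completions by unplaced set U, small U first (add the entries for U minus each lowest piece of U):
  |U|=1: {5}:1  {6}:1
  |U|=2: {4,6}:1  {5,6}:2
  |U|=3: {3,4,6}:1  {4,5,6}:3
  |U|=4: {2,3,4,6}:1  {3,4,5,6}:4
  |U|=5: {1,2,3,4,6}:1  {2,3,4,5,6}:5
  start at 0(u): 6
  start at 5(p): 1
sum over floor = 7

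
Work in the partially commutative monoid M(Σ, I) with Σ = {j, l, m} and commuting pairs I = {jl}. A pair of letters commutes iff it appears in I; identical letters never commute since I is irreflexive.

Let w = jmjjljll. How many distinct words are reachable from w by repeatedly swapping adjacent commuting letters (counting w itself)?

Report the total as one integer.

piece 0:j — minimal
piece 1:m rests on {0:j}
piece 2:j rests on {1:m}
piece 3:j rests on {2:j}
piece 4:l rests on {1:m}
piece 5:j rests on {3:j}
piece 6:l rests on {4:l}
piece 7:l rests on {6:l}
minimal pieces: {0:j}
ways to finish when only these pieces remain (= sum over removing one remaining piece with nothing left below it):
  1 left: {5}→1  {7}→1
  2 left: {3,5}→1  {5,7}→2  {6,7}→1
  3 left: {2,3,5}→1  {3,5,7}→3  {4,6,7}→1  {5,6,7}→3
  4 left: {2,3,5,7}→4  {3,5,6,7}→6  {4,5,6,7}→4
  5 left: {2,3,5,6,7}→10  {3,4,5,6,7}→10
  6 left: {2,3,4,5,6,7}→20
  placing 0:j first → 20 extensions

20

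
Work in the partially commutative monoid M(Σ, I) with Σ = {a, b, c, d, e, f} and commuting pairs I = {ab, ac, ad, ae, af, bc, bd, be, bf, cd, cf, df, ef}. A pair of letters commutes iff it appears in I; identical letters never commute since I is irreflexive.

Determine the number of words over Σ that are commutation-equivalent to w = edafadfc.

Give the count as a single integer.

0(e) covers ∅
1(d) covers 0:e
2(a) covers ∅
3(f) covers ∅
4(a) covers 2:a
5(d) covers 1:d
6(f) covers 3:f
7(c) covers 0:e
floor of heap: 0:e, 2:a, 3:f
completions by unplaced set U, small U first (add the entries for U minus each lowest piece of U):
  |U|=1: {4}:1  {5}:1  {6}:1  {7}:1
  |U|=2: {1,5}:1  {2,4}:1  {3,6}:1  {4,5}:2  {4,6}:2  {4,7}:2  {5,6}:2  {5,7}:2  {6,7}:2
  |U|=3: {1,4,5}:3  {1,5,6}:3  {1,5,7}:3  {2,4,5}:3  {2,4,6}:3  {2,4,7}:3  {3,4,6}:3  {3,5,6}:3  {3,6,7}:3  {4,5,6}:6  {4,5,7}:6  {4,6,7}:6  {5,6,7}:6
  |U|=4: {0,1,5,7}:3  {1,2,4,5}:6  {1,3,5,6}:6  {1,4,5,6}:12  {1,4,5,7}:12  {1,5,6,7}:12  {2,3,4,6}:6  {2,4,5,6}:12  {2,4,5,7}:12  {2,4,6,7}:12  {3,4,5,6}:12  {3,4,6,7}:12  {3,5,6,7}:12  {4,5,6,7}:24
  |U|=5: {0,1,4,5,7}:15  {0,1,5,6,7}:15  {1,2,4,5,6}:30  {1,2,4,5,7}:30  {1,3,4,5,6}:30  {1,3,5,6,7}:30  {1,4,5,6,7}:60  {2,3,4,5,6}:30  {2,3,4,6,7}:30  {2,4,5,6,7}:60  {3,4,5,6,7}:60
  |U|=6: {0,1,2,4,5,7}:45  {0,1,3,5,6,7}:45  {0,1,4,5,6,7}:90  {1,2,3,4,5,6}:90  {1,2,4,5,6,7}:180  {1,3,4,5,6,7}:180  {2,3,4,5,6,7}:180
  start at 0(e): 630
  start at 2(a): 315
  start at 3(f): 315
sum over floor = 1260

1260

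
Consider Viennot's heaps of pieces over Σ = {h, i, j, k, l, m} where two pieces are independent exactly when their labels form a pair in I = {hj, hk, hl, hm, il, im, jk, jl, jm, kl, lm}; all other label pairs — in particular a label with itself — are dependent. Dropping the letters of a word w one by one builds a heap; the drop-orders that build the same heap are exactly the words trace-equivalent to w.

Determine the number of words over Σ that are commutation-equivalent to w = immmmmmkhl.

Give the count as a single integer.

drop 0:i onto floor
drop 1:m onto floor
drop 2:m onto {1:m}
drop 3:m onto {2:m}
drop 4:m onto {3:m}
drop 5:m onto {4:m}
drop 6:m onto {5:m}
drop 7:k onto {0:i, 6:m}
drop 8:h onto {0:i}
drop 9:l onto floor
ground layer = {0:i, 1:m, 9:l}
drop-orders for the pieces not yet dropped (sum over which currently-grounded one goes next):
  1 to go: {7} 1  {8} 1  {9} 1
  2 to go: {6,7} 1  {7,8} 2  {7,9} 2  {8,9} 2
  3 to go: {0,7,8} 2  {5,6,7} 1  {6,7,8} 3  {6,7,9} 3  {7,8,9} 6
  4 to go: {0,6,7,8} 5  {0,7,8,9} 8  {4,5,6,7} 1  {5,6,7,8} 4  {5,6,7,9} 4  {6,7,8,9} 12
  5 to go: {0,5,6,7,8} 9  {0,6,7,8,9} 25  {3,4,5,6,7} 1  {4,5,6,7,8} 5  {4,5,6,7,9} 5  {5,6,7,8,9} 20
  6 to go: {0,4,5,6,7,8} 14  {0,5,6,7,8,9} 54  {2,3,4,5,6,7} 1  {3,4,5,6,7,8} 6  {3,4,5,6,7,9} 6  {4,5,6,7,8,9} 30
  7 to go: {0,3,4,5,6,7,8} 20  {0,4,5,6,7,8,9} 98  {1,2,3,4,5,6,7} 1  {2,3,4,5,6,7,8} 7  {2,3,4,5,6,7,9} 7  {3,4,5,6,7,8,9} 42
  8 to go: {0,2,3,4,5,6,7,8} 27  {0,3,4,5,6,7,8,9} 160  {1,2,3,4,5,6,7,8} 8  {1,2,3,4,5,6,7,9} 8  {2,3,4,5,6,7,8,9} 56
  if 0:i drops first: 72 orders
  if 1:m drops first: 243 orders
  if 9:l drops first: 35 orders
heap linearizations: 350

350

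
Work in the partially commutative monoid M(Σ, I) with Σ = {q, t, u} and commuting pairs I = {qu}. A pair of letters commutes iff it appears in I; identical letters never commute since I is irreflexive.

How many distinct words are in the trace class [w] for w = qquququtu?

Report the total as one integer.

35

drop 0:q onto floor
drop 1:q onto {0:q}
drop 2:u onto floor
drop 3:q onto {1:q}
drop 4:u onto {2:u}
drop 5:q onto {3:q}
drop 6:u onto {4:u}
drop 7:t onto {5:q, 6:u}
drop 8:u onto {7:t}
ground layer = {0:q, 2:u}
drop-orders for the pieces not yet dropped (sum over which currently-grounded one goes next):
  1 to go: {8} 1
  2 to go: {7,8} 1
  3 to go: {5,7,8} 1  {6,7,8} 1
  4 to go: {3,5,7,8} 1  {4,6,7,8} 1  {5,6,7,8} 2
  5 to go: {1,3,5,7,8} 1  {2,4,6,7,8} 1  {3,5,6,7,8} 3  {4,5,6,7,8} 3
  6 to go: {0,1,3,5,7,8} 1  {1,3,5,6,7,8} 4  {2,4,5,6,7,8} 4  {3,4,5,6,7,8} 6
  7 to go: {0,1,3,5,6,7,8} 5  {1,3,4,5,6,7,8} 10  {2,3,4,5,6,7,8} 10
  if 0:q drops first: 20 orders
  if 2:u drops first: 15 orders
heap linearizations: 35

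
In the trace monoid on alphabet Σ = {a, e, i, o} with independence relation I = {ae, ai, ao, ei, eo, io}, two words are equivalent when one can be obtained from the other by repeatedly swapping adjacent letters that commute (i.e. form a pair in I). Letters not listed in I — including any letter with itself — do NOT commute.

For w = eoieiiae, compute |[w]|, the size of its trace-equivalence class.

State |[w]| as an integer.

#0=e has no predecessor
#1=o has no predecessor
#2=i has no predecessor
#3=e depends on [0:e]
#4=i depends on [2:i]
#5=i depends on [4:i]
#6=a has no predecessor
#7=e depends on [3:e]
sources: [0:e, 1:o, 2:i, 6:a]
N(rest) = Σ N(rest − s) over sources s of rest; N(one piece) = 1:
  size 1 → [1]=1  [5]=1  [6]=1  [7]=1
  size 2 → [1,5]=2  [1,6]=2  [1,7]=2  [3,7]=1  [4,5]=1  [5,6]=2  [5,7]=2  [6,7]=2
  size 3 → [0,3,7]=1  [1,3,7]=3  [1,4,5]=3  [1,5,6]=6  [1,5,7]=6  [1,6,7]=6  [2,4,5]=1  [3,5,7]=3  [3,6,7]=3  [4,5,6]=3  [4,5,7]=3  [5,6,7]=6
  size 4 → [0,1,3,7]=4  [0,3,5,7]=4  [0,3,6,7]=4  [1,2,4,5]=4  [1,3,5,7]=12  [1,3,6,7]=12  [1,4,5,6]=12  [1,4,5,7]=12  [1,5,6,7]=24  [2,4,5,6]=4  [2,4,5,7]=4  [3,4,5,7]=6  [3,5,6,7]=12  [4,5,6,7]=12
  size 5 → [0,1,3,5,7]=20  [0,1,3,6,7]=20  [0,3,4,5,7]=10  [0,3,5,6,7]=20  [1,2,4,5,6]=20  [1,2,4,5,7]=20  [1,3,4,5,7]=30  [1,3,5,6,7]=60  [1,4,5,6,7]=60  [2,3,4,5,7]=10  [2,4,5,6,7]=20  [3,4,5,6,7]=30
  size 6 → [0,1,3,4,5,7]=60  [0,1,3,5,6,7]=120  [0,2,3,4,5,7]=20  [0,3,4,5,6,7]=60  [1,2,3,4,5,7]=60  [1,2,4,5,6,7]=120  [1,3,4,5,6,7]=180  [2,3,4,5,6,7]=60
  first=0(e) contributes 420
  first=1(o) contributes 140
  first=2(i) contributes 420
  first=6(a) contributes 140
|[w]| = 1120

1120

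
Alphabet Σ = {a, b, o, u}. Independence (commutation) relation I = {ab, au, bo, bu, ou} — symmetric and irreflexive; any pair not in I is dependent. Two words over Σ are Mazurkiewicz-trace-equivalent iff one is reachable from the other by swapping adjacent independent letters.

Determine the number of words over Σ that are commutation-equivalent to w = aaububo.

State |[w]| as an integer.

drop 0:a onto floor
drop 1:a onto {0:a}
drop 2:u onto floor
drop 3:b onto floor
drop 4:u onto {2:u}
drop 5:b onto {3:b}
drop 6:o onto {1:a}
ground layer = {0:a, 2:u, 3:b}
drop-orders for the pieces not yet dropped (sum over which currently-grounded one goes next):
  1 to go: {4} 1  {5} 1  {6} 1
  2 to go: {1,6} 1  {2,4} 1  {3,5} 1  {4,5} 2  {4,6} 2  {5,6} 2
  3 to go: {0,1,6} 1  {1,4,6} 3  {1,5,6} 3  {2,4,5} 3  {2,4,6} 3  {3,4,5} 3  {3,5,6} 3  {4,5,6} 6
  4 to go: {0,1,4,6} 4  {0,1,5,6} 4  {1,2,4,6} 6  {1,3,5,6} 6  {1,4,5,6} 12  {2,3,4,5} 6  {2,4,5,6} 12  {3,4,5,6} 12
  5 to go: {0,1,2,4,6} 10  {0,1,3,5,6} 10  {0,1,4,5,6} 20  {1,2,4,5,6} 30  {1,3,4,5,6} 30  {2,3,4,5,6} 30
  if 0:a drops first: 90 orders
  if 2:u drops first: 60 orders
  if 3:b drops first: 60 orders
heap linearizations: 210

210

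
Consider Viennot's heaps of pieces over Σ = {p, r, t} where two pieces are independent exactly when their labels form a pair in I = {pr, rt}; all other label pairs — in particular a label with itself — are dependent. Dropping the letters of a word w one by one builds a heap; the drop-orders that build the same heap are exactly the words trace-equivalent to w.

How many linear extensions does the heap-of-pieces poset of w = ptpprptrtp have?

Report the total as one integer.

45

#0=p has no predecessor
#1=t depends on [0:p]
#2=p depends on [1:t]
#3=p depends on [2:p]
#4=r has no predecessor
#5=p depends on [3:p]
#6=t depends on [5:p]
#7=r depends on [4:r]
#8=t depends on [6:t]
#9=p depends on [8:t]
sources: [0:p, 4:r]
N(rest) = Σ N(rest − s) over sources s of rest; N(one piece) = 1:
  size 1 → [7]=1  [9]=1
  size 2 → [4,7]=1  [7,9]=2  [8,9]=1
  size 3 → [4,7,9]=3  [6,8,9]=1  [7,8,9]=3
  size 4 → [4,7,8,9]=6  [5,6,8,9]=1  [6,7,8,9]=4
  size 5 → [3,5,6,8,9]=1  [4,6,7,8,9]=10  [5,6,7,8,9]=5
  size 6 → [2,3,5,6,8,9]=1  [3,5,6,7,8,9]=6  [4,5,6,7,8,9]=15
  size 7 → [1,2,3,5,6,8,9]=1  [2,3,5,6,7,8,9]=7  [3,4,5,6,7,8,9]=21
  size 8 → [0,1,2,3,5,6,8,9]=1  [1,2,3,5,6,7,8,9]=8  [2,3,4,5,6,7,8,9]=28
  first=0(p) contributes 36
  first=4(r) contributes 9
|[w]| = 45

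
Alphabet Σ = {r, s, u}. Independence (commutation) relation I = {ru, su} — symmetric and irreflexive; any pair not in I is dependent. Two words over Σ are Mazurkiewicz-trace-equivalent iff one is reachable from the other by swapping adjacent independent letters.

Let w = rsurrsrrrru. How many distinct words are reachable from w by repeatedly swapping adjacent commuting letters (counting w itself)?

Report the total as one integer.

drop 0:r onto floor
drop 1:s onto {0:r}
drop 2:u onto floor
drop 3:r onto {1:s}
drop 4:r onto {3:r}
drop 5:s onto {4:r}
drop 6:r onto {5:s}
drop 7:r onto {6:r}
drop 8:r onto {7:r}
drop 9:r onto {8:r}
drop 10:u onto {2:u}
ground layer = {0:r, 2:u}
drop-orders for the pieces not yet dropped (sum over which currently-grounded one goes next):
  1 to go: {9} 1  {10} 1
  2 to go: {2,10} 1  {8,9} 1  {9,10} 2
  3 to go: {2,9,10} 3  {7,8,9} 1  {8,9,10} 3
  4 to go: {2,8,9,10} 6  {6,7,8,9} 1  {7,8,9,10} 4
  5 to go: {2,7,8,9,10} 10  {5,6,7,8,9} 1  {6,7,8,9,10} 5
  6 to go: {2,6,7,8,9,10} 15  {4,5,6,7,8,9} 1  {5,6,7,8,9,10} 6
  7 to go: {2,5,6,7,8,9,10} 21  {3,4,5,6,7,8,9} 1  {4,5,6,7,8,9,10} 7
  8 to go: {1,3,4,5,6,7,8,9} 1  {2,4,5,6,7,8,9,10} 28  {3,4,5,6,7,8,9,10} 8
  9 to go: {0,1,3,4,5,6,7,8,9} 1  {1,3,4,5,6,7,8,9,10} 9  {2,3,4,5,6,7,8,9,10} 36
  if 0:r drops first: 45 orders
  if 2:u drops first: 10 orders
heap linearizations: 55

55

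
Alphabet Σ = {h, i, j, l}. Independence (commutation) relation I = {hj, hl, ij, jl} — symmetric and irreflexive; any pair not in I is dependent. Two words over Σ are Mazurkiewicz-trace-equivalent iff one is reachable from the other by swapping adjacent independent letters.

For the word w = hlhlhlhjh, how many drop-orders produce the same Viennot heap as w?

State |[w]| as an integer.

504

drop 0:h onto floor
drop 1:l onto floor
drop 2:h onto {0:h}
drop 3:l onto {1:l}
drop 4:h onto {2:h}
drop 5:l onto {3:l}
drop 6:h onto {4:h}
drop 7:j onto floor
drop 8:h onto {6:h}
ground layer = {0:h, 1:l, 7:j}
drop-orders for the pieces not yet dropped (sum over which currently-grounded one goes next):
  1 to go: {5} 1  {7} 1  {8} 1
  2 to go: {3,5} 1  {5,7} 2  {5,8} 2  {6,8} 1  {7,8} 2
  3 to go: {1,3,5} 1  {3,5,7} 3  {3,5,8} 3  {4,6,8} 1  {5,6,8} 3  {5,7,8} 6  {6,7,8} 3
  4 to go: {1,3,5,7} 4  {1,3,5,8} 4  {2,4,6,8} 1  {3,5,6,8} 6  {3,5,7,8} 12  {4,5,6,8} 4  {4,6,7,8} 4  {5,6,7,8} 12
  5 to go: {0,2,4,6,8} 1  {1,3,5,6,8} 10  {1,3,5,7,8} 20  {2,4,5,6,8} 5  {2,4,6,7,8} 5  {3,4,5,6,8} 10  {3,5,6,7,8} 30  {4,5,6,7,8} 20
  6 to go: {0,2,4,5,6,8} 6  {0,2,4,6,7,8} 6  {1,3,4,5,6,8} 20  {1,3,5,6,7,8} 60  {2,3,4,5,6,8} 15  {2,4,5,6,7,8} 30  {3,4,5,6,7,8} 60
  7 to go: {0,2,3,4,5,6,8} 21  {0,2,4,5,6,7,8} 42  {1,2,3,4,5,6,8} 35  {1,3,4,5,6,7,8} 140  {2,3,4,5,6,7,8} 105
  if 0:h drops first: 280 orders
  if 1:l drops first: 168 orders
  if 7:j drops first: 56 orders
heap linearizations: 504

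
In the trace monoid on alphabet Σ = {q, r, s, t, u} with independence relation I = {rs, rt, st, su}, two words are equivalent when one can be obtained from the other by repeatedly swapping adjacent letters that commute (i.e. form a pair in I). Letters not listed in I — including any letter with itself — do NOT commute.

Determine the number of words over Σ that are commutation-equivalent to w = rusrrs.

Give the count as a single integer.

15

#0=r has no predecessor
#1=u depends on [0:r]
#2=s has no predecessor
#3=r depends on [1:u]
#4=r depends on [3:r]
#5=s depends on [2:s]
sources: [0:r, 2:s]
N(rest) = Σ N(rest − s) over sources s of rest; N(one piece) = 1:
  size 1 → [4]=1  [5]=1
  size 2 → [2,5]=1  [3,4]=1  [4,5]=2
  size 3 → [1,3,4]=1  [2,4,5]=3  [3,4,5]=3
  size 4 → [0,1,3,4]=1  [1,3,4,5]=4  [2,3,4,5]=6
  first=0(r) contributes 10
  first=2(s) contributes 5
|[w]| = 15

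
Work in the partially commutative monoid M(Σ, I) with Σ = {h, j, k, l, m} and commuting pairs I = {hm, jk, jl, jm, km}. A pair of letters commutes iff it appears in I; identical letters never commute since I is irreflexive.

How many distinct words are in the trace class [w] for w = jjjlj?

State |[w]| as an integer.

#0=j has no predecessor
#1=j depends on [0:j]
#2=j depends on [1:j]
#3=l has no predecessor
#4=j depends on [2:j]
sources: [0:j, 3:l]
N(rest) = Σ N(rest − s) over sources s of rest; N(one piece) = 1:
  size 1 → [3]=1  [4]=1
  size 2 → [2,4]=1  [3,4]=2
  size 3 → [1,2,4]=1  [2,3,4]=3
  first=0(j) contributes 4
  first=3(l) contributes 1
|[w]| = 5

5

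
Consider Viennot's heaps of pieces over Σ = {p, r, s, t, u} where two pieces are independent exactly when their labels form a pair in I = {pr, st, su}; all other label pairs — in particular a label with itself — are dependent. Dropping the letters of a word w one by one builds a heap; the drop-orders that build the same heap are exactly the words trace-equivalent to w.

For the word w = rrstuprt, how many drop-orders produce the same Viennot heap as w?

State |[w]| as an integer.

6

#0=r has no predecessor
#1=r depends on [0:r]
#2=s depends on [1:r]
#3=t depends on [1:r]
#4=u depends on [3:t]
#5=p depends on [2:s, 4:u]
#6=r depends on [2:s, 4:u]
#7=t depends on [5:p, 6:r]
sources: [0:r]
N(rest) = Σ N(rest − s) over sources s of rest; N(one piece) = 1:
  size 1 → [7]=1
  size 2 → [5,7]=1  [6,7]=1
  size 3 → [5,6,7]=2
  size 4 → [2,5,6,7]=2  [4,5,6,7]=2
  size 5 → [2,4,5,6,7]=4  [3,4,5,6,7]=2
  size 6 → [2,3,4,5,6,7]=6
  first=0(r) contributes 6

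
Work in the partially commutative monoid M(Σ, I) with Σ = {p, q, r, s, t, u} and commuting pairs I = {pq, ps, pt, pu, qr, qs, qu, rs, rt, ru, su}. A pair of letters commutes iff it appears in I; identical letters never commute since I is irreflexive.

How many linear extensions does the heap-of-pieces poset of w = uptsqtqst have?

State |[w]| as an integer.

36

0(u) covers ∅
1(p) covers ∅
2(t) covers 0:u
3(s) covers 2:t
4(q) covers 2:t
5(t) covers 3:s, 4:q
6(q) covers 5:t
7(s) covers 5:t
8(t) covers 6:q, 7:s
floor of heap: 0:u, 1:p
completions by unplaced set U, small U first (add the entries for U minus each lowest piece of U):
  |U|=1: {1}:1  {8}:1
  |U|=2: {1,8}:2  {6,8}:1  {7,8}:1
  |U|=3: {1,6,8}:3  {1,7,8}:3  {6,7,8}:2
  |U|=4: {1,6,7,8}:8  {5,6,7,8}:2
  |U|=5: {1,5,6,7,8}:10  {3,5,6,7,8}:2  {4,5,6,7,8}:2
  |U|=6: {1,3,5,6,7,8}:12  {1,4,5,6,7,8}:12  {3,4,5,6,7,8}:4
  |U|=7: {1,3,4,5,6,7,8}:28  {2,3,4,5,6,7,8}:4
  start at 0(u): 32
  start at 1(p): 4
sum over floor = 36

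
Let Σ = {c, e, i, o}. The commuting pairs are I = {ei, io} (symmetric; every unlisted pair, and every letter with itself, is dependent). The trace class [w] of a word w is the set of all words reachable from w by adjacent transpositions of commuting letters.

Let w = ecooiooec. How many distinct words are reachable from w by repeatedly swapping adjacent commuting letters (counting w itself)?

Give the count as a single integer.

drop 0:e onto floor
drop 1:c onto {0:e}
drop 2:o onto {1:c}
drop 3:o onto {2:o}
drop 4:i onto {1:c}
drop 5:o onto {3:o}
drop 6:o onto {5:o}
drop 7:e onto {6:o}
drop 8:c onto {4:i, 7:e}
ground layer = {0:e}
drop-orders for the pieces not yet dropped (sum over which currently-grounded one goes next):
  1 to go: {8} 1
  2 to go: {4,8} 1  {7,8} 1
  3 to go: {4,7,8} 2  {6,7,8} 1
  4 to go: {4,6,7,8} 3  {5,6,7,8} 1
  5 to go: {3,5,6,7,8} 1  {4,5,6,7,8} 4
  6 to go: {2,3,5,6,7,8} 1  {3,4,5,6,7,8} 5
  7 to go: {2,3,4,5,6,7,8} 6
  if 0:e drops first: 6 orders

6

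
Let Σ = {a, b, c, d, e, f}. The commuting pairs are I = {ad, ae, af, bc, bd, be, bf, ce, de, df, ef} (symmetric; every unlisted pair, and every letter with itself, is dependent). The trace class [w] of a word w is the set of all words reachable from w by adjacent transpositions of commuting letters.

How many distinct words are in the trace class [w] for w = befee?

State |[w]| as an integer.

20

piece 0:b — minimal
piece 1:e — minimal
piece 2:f — minimal
piece 3:e rests on {1:e}
piece 4:e rests on {3:e}
minimal pieces: {0:b, 1:e, 2:f}
ways to finish when only these pieces remain (= sum over removing one remaining piece with nothing left below it):
  1 left: {0}→1  {2}→1  {4}→1
  2 left: {0,2}→2  {0,4}→2  {2,4}→2  {3,4}→1
  3 left: {0,2,4}→6  {0,3,4}→3  {1,3,4}→1  {2,3,4}→3
  placing 0:b first → 4 extensions
  placing 1:e first → 12 extensions
  placing 2:f first → 4 extensions
total linear extensions = 20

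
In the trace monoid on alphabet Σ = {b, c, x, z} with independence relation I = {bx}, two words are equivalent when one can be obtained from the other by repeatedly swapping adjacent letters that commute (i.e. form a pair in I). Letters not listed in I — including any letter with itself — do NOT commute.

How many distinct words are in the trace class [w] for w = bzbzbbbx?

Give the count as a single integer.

4

piece 0:b — minimal
piece 1:z rests on {0:b}
piece 2:b rests on {1:z}
piece 3:z rests on {2:b}
piece 4:b rests on {3:z}
piece 5:b rests on {4:b}
piece 6:b rests on {5:b}
piece 7:x rests on {3:z}
minimal pieces: {0:b}
ways to finish when only these pieces remain (= sum over removing one remaining piece with nothing left below it):
  1 left: {6}→1  {7}→1
  2 left: {5,6}→1  {6,7}→2
  3 left: {4,5,6}→1  {5,6,7}→3
  4 left: {4,5,6,7}→4
  5 left: {3,4,5,6,7}→4
  6 left: {2,3,4,5,6,7}→4
  placing 0:b first → 4 extensions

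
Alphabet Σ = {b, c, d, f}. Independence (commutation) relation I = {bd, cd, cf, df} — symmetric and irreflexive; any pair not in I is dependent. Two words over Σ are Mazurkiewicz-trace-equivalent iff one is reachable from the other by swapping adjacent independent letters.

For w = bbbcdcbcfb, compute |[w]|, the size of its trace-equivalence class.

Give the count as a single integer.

piece 0:b — minimal
piece 1:b rests on {0:b}
piece 2:b rests on {1:b}
piece 3:c rests on {2:b}
piece 4:d — minimal
piece 5:c rests on {3:c}
piece 6:b rests on {5:c}
piece 7:c rests on {6:b}
piece 8:f rests on {6:b}
piece 9:b rests on {7:c, 8:f}
minimal pieces: {0:b, 4:d}
ways to finish when only these pieces remain (= sum over removing one remaining piece with nothing left below it):
  1 left: {4}→1  {9}→1
  2 left: {4,9}→2  {7,9}→1  {8,9}→1
  3 left: {4,7,9}→3  {4,8,9}→3  {7,8,9}→2
  4 left: {4,7,8,9}→8  {6,7,8,9}→2
  5 left: {4,6,7,8,9}→10  {5,6,7,8,9}→2
  6 left: {3,5,6,7,8,9}→2  {4,5,6,7,8,9}→12
  7 left: {2,3,5,6,7,8,9}→2  {3,4,5,6,7,8,9}→14
  8 left: {1,2,3,5,6,7,8,9}→2  {2,3,4,5,6,7,8,9}→16
  placing 0:b first → 18 extensions
  placing 4:d first → 2 extensions
total linear extensions = 20

20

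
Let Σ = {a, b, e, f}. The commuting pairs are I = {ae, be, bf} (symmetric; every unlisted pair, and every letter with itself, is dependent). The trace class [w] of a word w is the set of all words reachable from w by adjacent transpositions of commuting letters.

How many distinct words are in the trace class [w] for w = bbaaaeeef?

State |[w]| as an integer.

56

drop 0:b onto floor
drop 1:b onto {0:b}
drop 2:a onto {1:b}
drop 3:a onto {2:a}
drop 4:a onto {3:a}
drop 5:e onto floor
drop 6:e onto {5:e}
drop 7:e onto {6:e}
drop 8:f onto {4:a, 7:e}
ground layer = {0:b, 5:e}
drop-orders for the pieces not yet dropped (sum over which currently-grounded one goes next):
  1 to go: {8} 1
  2 to go: {4,8} 1  {7,8} 1
  3 to go: {3,4,8} 1  {4,7,8} 2  {6,7,8} 1
  4 to go: {2,3,4,8} 1  {3,4,7,8} 3  {4,6,7,8} 3  {5,6,7,8} 1
  5 to go: {1,2,3,4,8} 1  {2,3,4,7,8} 4  {3,4,6,7,8} 6  {4,5,6,7,8} 4
  6 to go: {0,1,2,3,4,8} 1  {1,2,3,4,7,8} 5  {2,3,4,6,7,8} 10  {3,4,5,6,7,8} 10
  7 to go: {0,1,2,3,4,7,8} 6  {1,2,3,4,6,7,8} 15  {2,3,4,5,6,7,8} 20
  if 0:b drops first: 35 orders
  if 5:e drops first: 21 orders
heap linearizations: 56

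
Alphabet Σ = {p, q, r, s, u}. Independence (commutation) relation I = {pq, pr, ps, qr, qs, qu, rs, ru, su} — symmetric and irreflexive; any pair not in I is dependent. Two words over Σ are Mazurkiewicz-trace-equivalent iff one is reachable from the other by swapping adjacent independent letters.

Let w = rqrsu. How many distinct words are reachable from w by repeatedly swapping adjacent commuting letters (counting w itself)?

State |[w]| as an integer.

drop 0:r onto floor
drop 1:q onto floor
drop 2:r onto {0:r}
drop 3:s onto floor
drop 4:u onto floor
ground layer = {0:r, 1:q, 3:s, 4:u}
drop-orders for the pieces not yet dropped (sum over which currently-grounded one goes next):
  1 to go: {1} 1  {2} 1  {3} 1  {4} 1
  2 to go: {0,2} 1  {1,2} 2  {1,3} 2  {1,4} 2  {2,3} 2  {2,4} 2  {3,4} 2
  3 to go: {0,1,2} 3  {0,2,3} 3  {0,2,4} 3  {1,2,3} 6  {1,2,4} 6  {1,3,4} 6  {2,3,4} 6
  if 0:r drops first: 24 orders
  if 1:q drops first: 12 orders
  if 3:s drops first: 12 orders
  if 4:u drops first: 12 orders
heap linearizations: 60

60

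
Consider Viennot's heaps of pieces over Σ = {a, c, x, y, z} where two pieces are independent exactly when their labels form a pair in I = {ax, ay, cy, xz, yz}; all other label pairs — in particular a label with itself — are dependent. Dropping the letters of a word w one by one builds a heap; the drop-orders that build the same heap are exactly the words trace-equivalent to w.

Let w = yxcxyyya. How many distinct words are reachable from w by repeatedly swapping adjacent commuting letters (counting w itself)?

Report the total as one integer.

5

drop 0:y onto floor
drop 1:x onto {0:y}
drop 2:c onto {1:x}
drop 3:x onto {2:c}
drop 4:y onto {3:x}
drop 5:y onto {4:y}
drop 6:y onto {5:y}
drop 7:a onto {2:c}
ground layer = {0:y}
drop-orders for the pieces not yet dropped (sum over which currently-grounded one goes next):
  1 to go: {6} 1  {7} 1
  2 to go: {5,6} 1  {6,7} 2
  3 to go: {4,5,6} 1  {5,6,7} 3
  4 to go: {3,4,5,6} 1  {4,5,6,7} 4
  5 to go: {3,4,5,6,7} 5
  6 to go: {2,3,4,5,6,7} 5
  if 0:y drops first: 5 orders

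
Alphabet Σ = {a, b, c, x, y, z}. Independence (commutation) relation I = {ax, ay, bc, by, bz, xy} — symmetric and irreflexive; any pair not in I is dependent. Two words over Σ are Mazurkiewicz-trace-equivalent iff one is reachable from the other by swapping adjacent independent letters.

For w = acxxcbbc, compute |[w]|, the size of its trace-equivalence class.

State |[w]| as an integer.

0(a) covers ∅
1(c) covers 0:a
2(x) covers 1:c
3(x) covers 2:x
4(c) covers 3:x
5(b) covers 3:x
6(b) covers 5:b
7(c) covers 4:c
floor of heap: 0:a
completions by unplaced set U, small U first (add the entries for U minus each lowest piece of U):
  |U|=1: {6}:1  {7}:1
  |U|=2: {4,7}:1  {5,6}:1  {6,7}:2
  |U|=3: {4,6,7}:3  {5,6,7}:3
  |U|=4: {4,5,6,7}:6
  |U|=5: {3,4,5,6,7}:6
  |U|=6: {2,3,4,5,6,7}:6
  start at 0(a): 6

6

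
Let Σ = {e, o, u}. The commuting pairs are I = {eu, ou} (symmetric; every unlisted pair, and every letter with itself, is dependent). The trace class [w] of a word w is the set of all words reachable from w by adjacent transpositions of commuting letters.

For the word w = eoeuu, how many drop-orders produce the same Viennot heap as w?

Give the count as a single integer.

10

#0=e has no predecessor
#1=o depends on [0:e]
#2=e depends on [1:o]
#3=u has no predecessor
#4=u depends on [3:u]
sources: [0:e, 3:u]
N(rest) = Σ N(rest − s) over sources s of rest; N(one piece) = 1:
  size 1 → [2]=1  [4]=1
  size 2 → [1,2]=1  [2,4]=2  [3,4]=1
  size 3 → [0,1,2]=1  [1,2,4]=3  [2,3,4]=3
  first=0(e) contributes 6
  first=3(u) contributes 4
|[w]| = 10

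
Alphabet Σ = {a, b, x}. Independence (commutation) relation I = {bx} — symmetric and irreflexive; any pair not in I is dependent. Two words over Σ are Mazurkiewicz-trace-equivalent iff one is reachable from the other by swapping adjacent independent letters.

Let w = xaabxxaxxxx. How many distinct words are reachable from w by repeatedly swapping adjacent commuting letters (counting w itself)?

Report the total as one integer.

piece 0:x — minimal
piece 1:a rests on {0:x}
piece 2:a rests on {1:a}
piece 3:b rests on {2:a}
piece 4:x rests on {2:a}
piece 5:x rests on {4:x}
piece 6:a rests on {3:b, 5:x}
piece 7:x rests on {6:a}
piece 8:x rests on {7:x}
piece 9:x rests on {8:x}
piece 10:x rests on {9:x}
minimal pieces: {0:x}
ways to finish when only these pieces remain (= sum over removing one remaining piece with nothing left below it):
  1 left: {10}→1
  2 left: {9,10}→1
  3 left: {8,9,10}→1
  4 left: {7,8,9,10}→1
  5 left: {6,7,8,9,10}→1
  6 left: {3,6,7,8,9,10}→1  {5,6,7,8,9,10}→1
  7 left: {3,5,6,7,8,9,10}→2  {4,5,6,7,8,9,10}→1
  8 left: {3,4,5,6,7,8,9,10}→3
  9 left: {2,3,4,5,6,7,8,9,10}→3
  placing 0:x first → 3 extensions

3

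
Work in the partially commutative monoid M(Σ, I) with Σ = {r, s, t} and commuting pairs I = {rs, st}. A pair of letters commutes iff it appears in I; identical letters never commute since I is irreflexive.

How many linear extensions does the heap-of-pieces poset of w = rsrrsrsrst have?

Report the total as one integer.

drop 0:r onto floor
drop 1:s onto floor
drop 2:r onto {0:r}
drop 3:r onto {2:r}
drop 4:s onto {1:s}
drop 5:r onto {3:r}
drop 6:s onto {4:s}
drop 7:r onto {5:r}
drop 8:s onto {6:s}
drop 9:t onto {7:r}
ground layer = {0:r, 1:s}
drop-orders for the pieces not yet dropped (sum over which currently-grounded one goes next):
  1 to go: {8} 1  {9} 1
  2 to go: {6,8} 1  {7,9} 1  {8,9} 2
  3 to go: {4,6,8} 1  {5,7,9} 1  {6,8,9} 3  {7,8,9} 3
  4 to go: {1,4,6,8} 1  {3,5,7,9} 1  {4,6,8,9} 4  {5,7,8,9} 4  {6,7,8,9} 6
  5 to go: {1,4,6,8,9} 5  {2,3,5,7,9} 1  {3,5,7,8,9} 5  {4,6,7,8,9} 10  {5,6,7,8,9} 10
  6 to go: {0,2,3,5,7,9} 1  {1,4,6,7,8,9} 15  {2,3,5,7,8,9} 6  {3,5,6,7,8,9} 15  {4,5,6,7,8,9} 20
  7 to go: {0,2,3,5,7,8,9} 7  {1,4,5,6,7,8,9} 35  {2,3,5,6,7,8,9} 21  {3,4,5,6,7,8,9} 35
  8 to go: {0,2,3,5,6,7,8,9} 28  {1,3,4,5,6,7,8,9} 70  {2,3,4,5,6,7,8,9} 56
  if 0:r drops first: 126 orders
  if 1:s drops first: 84 orders
heap linearizations: 210

210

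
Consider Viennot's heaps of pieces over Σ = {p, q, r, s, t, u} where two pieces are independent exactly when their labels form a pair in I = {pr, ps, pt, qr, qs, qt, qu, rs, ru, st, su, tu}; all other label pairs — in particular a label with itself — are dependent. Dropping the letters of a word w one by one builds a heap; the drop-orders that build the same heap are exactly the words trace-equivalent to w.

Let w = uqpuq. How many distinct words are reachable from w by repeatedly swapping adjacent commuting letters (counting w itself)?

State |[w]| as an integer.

4

drop 0:u onto floor
drop 1:q onto floor
drop 2:p onto {0:u, 1:q}
drop 3:u onto {2:p}
drop 4:q onto {2:p}
ground layer = {0:u, 1:q}
drop-orders for the pieces not yet dropped (sum over which currently-grounded one goes next):
  1 to go: {3} 1  {4} 1
  2 to go: {3,4} 2
  3 to go: {2,3,4} 2
  if 0:u drops first: 2 orders
  if 1:q drops first: 2 orders
heap linearizations: 4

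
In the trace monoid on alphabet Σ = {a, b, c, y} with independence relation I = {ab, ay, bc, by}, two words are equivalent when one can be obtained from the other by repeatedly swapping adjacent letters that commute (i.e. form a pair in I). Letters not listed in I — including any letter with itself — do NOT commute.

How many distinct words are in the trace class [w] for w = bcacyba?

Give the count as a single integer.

drop 0:b onto floor
drop 1:c onto floor
drop 2:a onto {1:c}
drop 3:c onto {2:a}
drop 4:y onto {3:c}
drop 5:b onto {0:b}
drop 6:a onto {3:c}
ground layer = {0:b, 1:c}
drop-orders for the pieces not yet dropped (sum over which currently-grounded one goes next):
  1 to go: {4} 1  {5} 1  {6} 1
  2 to go: {0,5} 1  {4,5} 2  {4,6} 2  {5,6} 2
  3 to go: {0,4,5} 3  {0,5,6} 3  {3,4,6} 2  {4,5,6} 6
  4 to go: {0,4,5,6} 12  {2,3,4,6} 2  {3,4,5,6} 8
  5 to go: {0,3,4,5,6} 20  {1,2,3,4,6} 2  {2,3,4,5,6} 10
  if 0:b drops first: 12 orders
  if 1:c drops first: 30 orders
heap linearizations: 42

42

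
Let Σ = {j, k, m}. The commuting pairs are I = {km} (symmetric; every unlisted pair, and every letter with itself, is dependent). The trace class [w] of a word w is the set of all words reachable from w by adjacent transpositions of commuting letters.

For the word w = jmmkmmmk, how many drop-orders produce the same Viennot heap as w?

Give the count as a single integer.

21

drop 0:j onto floor
drop 1:m onto {0:j}
drop 2:m onto {1:m}
drop 3:k onto {0:j}
drop 4:m onto {2:m}
drop 5:m onto {4:m}
drop 6:m onto {5:m}
drop 7:k onto {3:k}
ground layer = {0:j}
drop-orders for the pieces not yet dropped (sum over which currently-grounded one goes next):
  1 to go: {6} 1  {7} 1
  2 to go: {3,7} 1  {5,6} 1  {6,7} 2
  3 to go: {3,6,7} 3  {4,5,6} 1  {5,6,7} 3
  4 to go: {2,4,5,6} 1  {3,5,6,7} 6  {4,5,6,7} 4
  5 to go: {1,2,4,5,6} 1  {2,4,5,6,7} 5  {3,4,5,6,7} 10
  6 to go: {1,2,4,5,6,7} 6  {2,3,4,5,6,7} 15
  if 0:j drops first: 21 orders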